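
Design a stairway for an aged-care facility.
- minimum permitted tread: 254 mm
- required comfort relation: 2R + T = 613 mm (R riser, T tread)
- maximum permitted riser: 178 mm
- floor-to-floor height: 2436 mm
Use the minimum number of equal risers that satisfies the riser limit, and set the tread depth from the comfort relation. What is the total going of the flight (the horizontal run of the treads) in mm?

3445 mm

2436 / 178 = 13.69, so 14 risers are needed.
R = 2436 ÷ 14 = 174 mm.
T = 613 − 2·174 = 265 mm, which satisfies the 254 mm minimum.
Going = (14 − 1) × 265 = 3445 mm.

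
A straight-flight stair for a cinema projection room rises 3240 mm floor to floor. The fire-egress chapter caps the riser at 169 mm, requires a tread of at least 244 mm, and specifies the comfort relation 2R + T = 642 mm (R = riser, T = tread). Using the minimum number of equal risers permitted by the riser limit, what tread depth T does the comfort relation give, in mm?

3240 / 169 = 19.17, so 20 risers are needed.
Each riser is 3240/20 = 162 mm (≤ 169 mm).
T = 642 − 2·162 = 318 mm, which satisfies the 244 mm minimum.

318 mm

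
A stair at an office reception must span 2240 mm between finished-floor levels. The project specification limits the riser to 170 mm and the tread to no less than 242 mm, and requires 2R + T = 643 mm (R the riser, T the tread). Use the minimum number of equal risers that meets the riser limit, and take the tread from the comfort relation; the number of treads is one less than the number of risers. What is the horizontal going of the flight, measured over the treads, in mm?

4199 mm

2240 / 170 = 13.176 → round up to 14 risers.
Each riser is 2240/14 = 160 mm (≤ 170 mm).
Tread T = 643 − 2 × 160 = 323 mm (≥ 242 mm).
Going = (14 − 1) × 323 = 4199 mm.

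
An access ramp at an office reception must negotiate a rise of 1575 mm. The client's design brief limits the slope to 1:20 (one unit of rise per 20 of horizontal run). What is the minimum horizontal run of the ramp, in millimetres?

At 1:20 the run is 20 × 1575 = 31500 mm.

31500 mm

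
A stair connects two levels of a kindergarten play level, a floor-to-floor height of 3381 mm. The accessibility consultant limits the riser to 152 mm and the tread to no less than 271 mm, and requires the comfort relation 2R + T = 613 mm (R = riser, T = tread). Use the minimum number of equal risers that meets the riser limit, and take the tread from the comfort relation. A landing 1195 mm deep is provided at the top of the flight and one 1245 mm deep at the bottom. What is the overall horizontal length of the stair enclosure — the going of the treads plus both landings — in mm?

9458 mm

⌈3381/152⌉ = 23 risers.
Each riser is 3381/23 = 147 mm (≤ 152 mm).
Tread T = 613 − 2 × 147 = 319 mm (≥ 271 mm).
23 risers give 22 treads; going = 22 × 319 = 7018 mm.
Enclosure = 7018 + 1195 + 1245 = 9458 mm.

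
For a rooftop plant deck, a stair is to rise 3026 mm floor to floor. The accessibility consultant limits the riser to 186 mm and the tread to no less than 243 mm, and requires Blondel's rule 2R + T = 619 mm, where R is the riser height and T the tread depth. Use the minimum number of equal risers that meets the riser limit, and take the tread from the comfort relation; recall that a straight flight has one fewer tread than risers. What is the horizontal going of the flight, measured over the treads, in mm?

4208 mm

3026 / 186 = 16.27, so 17 risers are needed.
R = 3026 ÷ 17 = 178 mm.
Tread T = 619 − 2 × 178 = 263 mm (≥ 243 mm).
Treads = 17 − 1 = 16; going = 16 × 263 = 4208 mm.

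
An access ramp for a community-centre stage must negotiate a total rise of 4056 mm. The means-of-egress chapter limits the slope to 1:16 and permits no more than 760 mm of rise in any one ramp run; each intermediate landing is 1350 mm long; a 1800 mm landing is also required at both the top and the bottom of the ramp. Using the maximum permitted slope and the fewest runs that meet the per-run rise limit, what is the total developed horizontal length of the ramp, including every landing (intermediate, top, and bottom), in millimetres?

At most 760 each: 4056/760 = 5.34, giving 6 ramp runs. That means 5 intermediate landings.
Horizontal run for 4056 mm of rise at 1:16 is 4056 × 16 = 64896 mm.
5 intermediate landings contribute 5 × 1350 = 6750 mm.
Top and bottom landings: 2 × 1800 = 3600 mm.
Total = 64896 + 6750 + 3600 = 75246 mm.

75246 mm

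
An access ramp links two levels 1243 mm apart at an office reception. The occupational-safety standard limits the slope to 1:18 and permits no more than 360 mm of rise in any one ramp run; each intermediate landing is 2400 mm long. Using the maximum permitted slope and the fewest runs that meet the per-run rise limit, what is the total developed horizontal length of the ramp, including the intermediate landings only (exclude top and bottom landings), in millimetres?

29574 mm

At most 360 each: 1243/360 = 3.45, giving 4 ramp runs. That means 3 intermediate landings.
Ramp run (horizontal) at 1:18: 1243 × 18 = 22374 mm.
Intermediate landings: 3 × 2400 = 7200 mm.
Developed length = 22374 + 7200 = 29574 mm.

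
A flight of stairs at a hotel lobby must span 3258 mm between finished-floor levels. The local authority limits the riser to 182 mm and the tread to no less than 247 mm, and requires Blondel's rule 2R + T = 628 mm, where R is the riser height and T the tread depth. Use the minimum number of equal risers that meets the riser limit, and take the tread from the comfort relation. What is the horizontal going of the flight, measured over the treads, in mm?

4522 mm

⌈3258/182⌉ = 18 risers.
Each riser is 3258/18 = 181 mm (≤ 182 mm).
T = 628 − 2·181 = 266 mm, which satisfies the 247 mm minimum.
18 risers give 17 treads; going = 17 × 266 = 4522 mm.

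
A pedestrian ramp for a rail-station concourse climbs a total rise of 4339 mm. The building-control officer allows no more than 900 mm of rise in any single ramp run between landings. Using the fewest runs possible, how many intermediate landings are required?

4 intermediate landings

⌈4339/900⌉ = 5 ramp runs.
5 runs are separated by 4 intermediate landings.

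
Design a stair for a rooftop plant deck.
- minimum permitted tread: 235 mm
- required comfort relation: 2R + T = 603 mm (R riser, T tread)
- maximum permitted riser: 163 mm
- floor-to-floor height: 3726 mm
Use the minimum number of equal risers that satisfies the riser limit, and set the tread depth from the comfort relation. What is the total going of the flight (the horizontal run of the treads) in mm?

6138 mm

3726 / 163 = 22.859 → round up to 23 risers.
R = 3726 ÷ 23 = 162 mm.
T = 603 − 2·162 = 279 mm, which satisfies the 235 mm minimum.
23 risers give 22 treads; going = 22 × 279 = 6138 mm.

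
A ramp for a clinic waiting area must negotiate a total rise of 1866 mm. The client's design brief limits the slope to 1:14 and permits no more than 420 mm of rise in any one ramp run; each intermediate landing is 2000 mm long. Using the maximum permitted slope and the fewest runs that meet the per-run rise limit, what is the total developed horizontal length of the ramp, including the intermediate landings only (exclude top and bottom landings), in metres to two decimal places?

34.12 m

At most 420 each: 1866/420 = 4.44, giving 5 ramp runs. That means 4 intermediate landings.
Horizontal run for 1866 mm of rise at 1:14 is 1866 × 14 = 26124 mm.
4 intermediate landings contribute 4 × 2000 = 8000 mm.
Total developed length = 26124 + 8000 = 34124 mm.
= 34.12 m.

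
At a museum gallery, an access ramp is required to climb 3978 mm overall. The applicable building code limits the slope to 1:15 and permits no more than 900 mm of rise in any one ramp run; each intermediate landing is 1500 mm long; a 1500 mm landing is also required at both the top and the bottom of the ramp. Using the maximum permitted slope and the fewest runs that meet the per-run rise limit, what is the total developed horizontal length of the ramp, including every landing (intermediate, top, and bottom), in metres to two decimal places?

At most 900 each: 3978/900 = 4.42, giving 5 ramp runs. That means 4 intermediate landings.
Horizontal run for 3978 mm of rise at 1:15 is 3978 × 15 = 59670 mm.
4 intermediate landings contribute 4 × 1500 = 6000 mm.
Top and bottom landings: 2 × 1500 = 3000 mm.
Total = 59670 + 6000 + 3000 = 68670 mm.
= 68.67 m.

68.67 m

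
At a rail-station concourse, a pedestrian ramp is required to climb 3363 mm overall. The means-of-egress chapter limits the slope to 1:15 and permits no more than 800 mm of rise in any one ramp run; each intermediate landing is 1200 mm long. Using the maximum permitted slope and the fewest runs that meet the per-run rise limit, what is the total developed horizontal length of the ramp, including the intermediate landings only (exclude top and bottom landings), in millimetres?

55245 mm

3363 / 800 = 4.204 → round up to 5 ramp runs. That means 4 intermediate landings.
Horizontal run for 3363 mm of rise at 1:15 is 3363 × 15 = 50445 mm.
4 intermediate landings contribute 4 × 1200 = 4800 mm.
Total developed length = 50445 + 4800 = 55245 mm.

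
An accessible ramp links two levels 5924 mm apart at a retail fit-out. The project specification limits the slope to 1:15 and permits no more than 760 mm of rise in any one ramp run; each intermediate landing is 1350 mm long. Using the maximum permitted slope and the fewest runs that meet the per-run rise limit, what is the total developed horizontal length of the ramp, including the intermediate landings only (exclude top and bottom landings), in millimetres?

At most 760 each: 5924/760 = 7.79, giving 8 ramp runs. That means 7 intermediate landings.
Horizontal run for 5924 mm of rise at 1:15 is 5924 × 15 = 88860 mm.
7 intermediate landings contribute 7 × 1350 = 9450 mm.
Total developed length = 88860 + 9450 = 98310 mm.

98310 mm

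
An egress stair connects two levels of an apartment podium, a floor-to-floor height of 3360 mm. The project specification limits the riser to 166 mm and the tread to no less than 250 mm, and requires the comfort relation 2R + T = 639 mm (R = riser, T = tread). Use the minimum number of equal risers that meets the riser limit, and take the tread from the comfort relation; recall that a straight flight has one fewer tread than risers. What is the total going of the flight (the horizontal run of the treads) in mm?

6380 mm

3360 / 166 = 20.24, so 21 risers are needed.
Riser R = 3360 / 21 = 160 mm, within the 166 mm limit.
Tread T = 639 − 2 × 160 = 319 mm (≥ 250 mm).
21 risers give 20 treads; going = 20 × 319 = 6380 mm.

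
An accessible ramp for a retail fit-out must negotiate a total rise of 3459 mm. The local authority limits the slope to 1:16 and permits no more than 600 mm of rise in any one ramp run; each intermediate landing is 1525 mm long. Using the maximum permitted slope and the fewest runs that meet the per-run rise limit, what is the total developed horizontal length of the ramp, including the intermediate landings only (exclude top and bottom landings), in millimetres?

62969 mm

3459 / 600 = 5.765 → round up to 6 ramp runs. That means 5 intermediate landings.
Horizontal run for 3459 mm of rise at 1:16 is 3459 × 16 = 55344 mm.
Intermediate landings: 5 × 1525 = 7625 mm.
Developed length = 55344 + 7625 = 62969 mm.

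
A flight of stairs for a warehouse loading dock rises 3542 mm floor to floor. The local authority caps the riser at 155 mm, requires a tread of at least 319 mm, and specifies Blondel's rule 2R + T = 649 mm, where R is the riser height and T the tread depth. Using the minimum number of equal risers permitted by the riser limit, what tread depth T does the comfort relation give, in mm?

341 mm

3542 / 155 = 22.85, so 23 risers are needed.
Each riser is 3542/23 = 154 mm (≤ 155 mm).
Tread T = 649 − 2 × 154 = 341 mm (≥ 319 mm).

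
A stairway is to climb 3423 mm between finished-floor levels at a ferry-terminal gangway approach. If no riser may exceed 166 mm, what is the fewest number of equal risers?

21 risers

3423 / 166 = 20.62, so 21 risers are needed.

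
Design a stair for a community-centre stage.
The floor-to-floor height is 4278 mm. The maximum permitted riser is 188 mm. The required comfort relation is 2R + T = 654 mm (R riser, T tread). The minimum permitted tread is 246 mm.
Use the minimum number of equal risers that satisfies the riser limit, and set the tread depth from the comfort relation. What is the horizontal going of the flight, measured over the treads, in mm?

6204 mm

4278 / 188 = 22.755 → round up to 23 risers.
Each riser is 4278/23 = 186 mm (≤ 188 mm).
T = 654 − 2·186 = 282 mm, which satisfies the 246 mm minimum.
Treads = 23 − 1 = 22; going = 22 × 282 = 6204 mm.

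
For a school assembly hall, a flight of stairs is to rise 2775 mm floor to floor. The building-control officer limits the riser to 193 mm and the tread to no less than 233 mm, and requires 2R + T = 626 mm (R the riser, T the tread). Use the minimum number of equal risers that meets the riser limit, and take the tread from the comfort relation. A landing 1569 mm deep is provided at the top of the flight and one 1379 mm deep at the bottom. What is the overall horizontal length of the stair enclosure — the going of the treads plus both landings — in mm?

6532 mm

2775 / 193 = 14.378 → round up to 15 risers.
R = 2775 ÷ 15 = 185 mm.
Tread T = 626 − 2 × 185 = 256 mm (≥ 233 mm).
15 risers give 14 treads; going = 14 × 256 = 3584 mm.
Enclosure = 3584 + 1569 + 1379 = 6532 mm.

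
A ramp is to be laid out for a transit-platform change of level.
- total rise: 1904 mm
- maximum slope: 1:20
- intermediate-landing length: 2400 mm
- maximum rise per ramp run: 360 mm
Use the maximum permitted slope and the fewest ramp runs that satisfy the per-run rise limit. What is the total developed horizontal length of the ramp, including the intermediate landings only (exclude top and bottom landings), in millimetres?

50080 mm

1904 / 360 = 5.289 → round up to 6 ramp runs. That means 5 intermediate landings.
Ramp run (horizontal) at 1:20: 1904 × 20 = 38080 mm.
5 intermediate landings contribute 5 × 2400 = 12000 mm.
Developed length = 38080 + 12000 = 50080 mm.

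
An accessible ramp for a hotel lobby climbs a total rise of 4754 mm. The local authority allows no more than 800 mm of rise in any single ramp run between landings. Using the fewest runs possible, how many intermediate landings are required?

5 intermediate landings

4754 / 800 = 5.942 → round up to 6 ramp runs.
6 runs are separated by 5 intermediate landings.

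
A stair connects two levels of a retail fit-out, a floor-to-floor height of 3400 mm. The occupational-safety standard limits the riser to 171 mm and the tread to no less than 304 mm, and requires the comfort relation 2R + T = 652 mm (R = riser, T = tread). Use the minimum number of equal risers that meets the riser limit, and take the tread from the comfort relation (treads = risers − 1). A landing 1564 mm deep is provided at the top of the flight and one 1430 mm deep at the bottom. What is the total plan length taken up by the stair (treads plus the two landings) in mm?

3400 / 171 = 19.883 → round up to 20 risers.
Riser R = 3400 / 20 = 170 mm, within the 171 mm limit.
T = 652 − 2·170 = 312 mm, which satisfies the 304 mm minimum.
Going = (20 − 1) × 312 = 5928 mm.
Add landings: 5928 + 1564 + 1430 = 8922 mm.

8922 mm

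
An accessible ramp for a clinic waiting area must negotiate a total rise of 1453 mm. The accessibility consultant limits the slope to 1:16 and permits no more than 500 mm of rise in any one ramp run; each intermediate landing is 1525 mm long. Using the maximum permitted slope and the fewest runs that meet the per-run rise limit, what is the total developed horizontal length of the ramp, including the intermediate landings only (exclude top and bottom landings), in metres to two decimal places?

26.30 m

At most 500 each: 1453/500 = 2.91, giving 3 ramp runs. That means 2 intermediate landings.
Ramp run (horizontal) at 1:16: 1453 × 16 = 23248 mm.
Intermediate landings: 2 × 1525 = 3050 mm.
Developed length = 23248 + 3050 = 26298 mm.
= 26.30 m.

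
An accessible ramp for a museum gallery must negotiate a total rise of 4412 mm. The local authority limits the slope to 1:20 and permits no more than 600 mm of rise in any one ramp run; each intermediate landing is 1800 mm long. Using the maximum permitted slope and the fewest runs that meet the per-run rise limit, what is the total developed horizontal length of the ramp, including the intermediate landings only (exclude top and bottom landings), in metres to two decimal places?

100.84 m

⌈4412/600⌉ = 8 ramp runs. That means 7 intermediate landings.
Horizontal run for 4412 mm of rise at 1:20 is 4412 × 20 = 88240 mm.
Intermediate landings: 7 × 1800 = 12600 mm.
Total developed length = 88240 + 12600 = 100840 mm.
= 100.84 m.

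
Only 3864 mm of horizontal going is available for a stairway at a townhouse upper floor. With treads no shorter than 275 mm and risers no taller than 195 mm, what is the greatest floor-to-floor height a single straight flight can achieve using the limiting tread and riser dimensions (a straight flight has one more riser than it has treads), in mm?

Treads that fit: ⌊3864 / 275⌋ = 14.
Risers = treads + 1 = 15.
Maximum height = 15 × 195 = 2925 mm.

2925 mm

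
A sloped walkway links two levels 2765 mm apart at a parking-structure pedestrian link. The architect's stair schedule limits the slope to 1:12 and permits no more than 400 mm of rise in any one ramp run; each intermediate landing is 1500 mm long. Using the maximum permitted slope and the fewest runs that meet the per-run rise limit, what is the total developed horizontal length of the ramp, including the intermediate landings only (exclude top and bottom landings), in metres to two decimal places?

42.18 m

⌈2765/400⌉ = 7 ramp runs. That means 6 intermediate landings.
Horizontal run for 2765 mm of rise at 1:12 is 2765 × 12 = 33180 mm.
6 intermediate landings contribute 6 × 1500 = 9000 mm.
Developed length = 33180 + 9000 = 42180 mm.
= 42.18 m.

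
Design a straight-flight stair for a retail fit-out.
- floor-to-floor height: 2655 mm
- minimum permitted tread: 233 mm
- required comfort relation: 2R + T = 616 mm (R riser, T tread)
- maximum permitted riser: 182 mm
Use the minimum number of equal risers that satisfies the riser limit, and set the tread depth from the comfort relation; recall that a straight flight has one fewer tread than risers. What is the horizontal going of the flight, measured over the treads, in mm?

2655 / 182 = 14.588 → round up to 15 risers.
R = 2655 ÷ 15 = 177 mm.
Tread T = 616 − 2 × 177 = 262 mm (≥ 233 mm).
15 risers give 14 treads; going = 14 × 262 = 3668 mm.

3668 mm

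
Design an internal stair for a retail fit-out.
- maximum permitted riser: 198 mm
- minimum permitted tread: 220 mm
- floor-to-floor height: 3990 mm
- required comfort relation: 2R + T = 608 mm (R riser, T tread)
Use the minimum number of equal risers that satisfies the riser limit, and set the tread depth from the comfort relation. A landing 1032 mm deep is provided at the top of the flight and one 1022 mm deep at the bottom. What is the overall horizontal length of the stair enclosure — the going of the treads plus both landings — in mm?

6614 mm

⌈3990/198⌉ = 21 risers.
R = 3990 ÷ 21 = 190 mm.
Tread T = 608 − 2 × 190 = 228 mm (≥ 220 mm).
Going = (21 − 1) × 228 = 4560 mm.
Enclosure = 4560 + 1032 + 1022 = 6614 mm.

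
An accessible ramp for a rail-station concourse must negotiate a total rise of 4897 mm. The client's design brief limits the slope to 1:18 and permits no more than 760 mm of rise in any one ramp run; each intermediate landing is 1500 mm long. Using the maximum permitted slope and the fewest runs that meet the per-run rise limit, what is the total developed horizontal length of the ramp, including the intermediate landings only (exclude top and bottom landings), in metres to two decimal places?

4897 / 760 = 6.44, so 7 ramp runs are needed. That means 6 intermediate landings.
Horizontal run for 4897 mm of rise at 1:18 is 4897 × 18 = 88146 mm.
Intermediate landings: 6 × 1500 = 9000 mm.
Developed length = 88146 + 9000 = 97146 mm.
= 97.15 m.

97.15 m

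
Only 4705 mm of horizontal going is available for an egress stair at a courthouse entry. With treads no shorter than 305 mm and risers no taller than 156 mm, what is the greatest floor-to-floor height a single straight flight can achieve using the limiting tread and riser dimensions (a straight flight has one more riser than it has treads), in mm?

2496 mm

Treads that fit: ⌊4705 / 305⌋ = 15.
Risers = treads + 1 = 16.
Maximum height = 16 × 156 = 2496 mm.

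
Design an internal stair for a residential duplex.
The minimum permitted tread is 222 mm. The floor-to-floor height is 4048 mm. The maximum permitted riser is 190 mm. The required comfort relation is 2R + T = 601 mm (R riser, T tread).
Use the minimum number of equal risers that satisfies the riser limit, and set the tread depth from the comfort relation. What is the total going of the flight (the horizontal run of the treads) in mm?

4048 / 190 = 21.305 → round up to 22 risers.
R = 4048 ÷ 22 = 184 mm.
From 2R + T = 601: T = 601 − 368 = 233 mm.
Going = (22 − 1) × 233 = 4893 mm.

4893 mm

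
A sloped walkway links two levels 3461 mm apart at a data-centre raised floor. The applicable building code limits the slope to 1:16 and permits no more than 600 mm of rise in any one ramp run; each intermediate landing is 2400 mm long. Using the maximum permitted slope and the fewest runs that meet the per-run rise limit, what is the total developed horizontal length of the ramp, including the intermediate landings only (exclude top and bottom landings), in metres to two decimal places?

67.38 m

⌈3461/600⌉ = 6 ramp runs. That means 5 intermediate landings.
Horizontal run for 3461 mm of rise at 1:16 is 3461 × 16 = 55376 mm.
Intermediate landings: 5 × 2400 = 12000 mm.
Developed length = 55376 + 12000 = 67376 mm.
= 67.38 m.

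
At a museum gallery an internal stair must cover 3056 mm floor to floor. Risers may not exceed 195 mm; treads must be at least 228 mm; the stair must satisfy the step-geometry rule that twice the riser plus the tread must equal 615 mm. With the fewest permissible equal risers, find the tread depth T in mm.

233 mm

3056 / 195 = 15.67, so 16 risers are needed.
Each riser is 3056/16 = 191 mm (≤ 195 mm).
From 2R + T = 615: T = 615 − 382 = 233 mm.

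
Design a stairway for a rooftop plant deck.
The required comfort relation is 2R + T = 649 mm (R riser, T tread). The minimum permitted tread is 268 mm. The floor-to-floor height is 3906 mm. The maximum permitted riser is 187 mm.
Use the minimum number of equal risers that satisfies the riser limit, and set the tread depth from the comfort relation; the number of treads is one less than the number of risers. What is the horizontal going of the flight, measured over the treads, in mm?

5540 mm

⌈3906/187⌉ = 21 risers.
R = 3906 ÷ 21 = 186 mm.
Tread T = 649 − 2 × 186 = 277 mm (≥ 268 mm).
Treads = 21 − 1 = 20; going = 20 × 277 = 5540 mm.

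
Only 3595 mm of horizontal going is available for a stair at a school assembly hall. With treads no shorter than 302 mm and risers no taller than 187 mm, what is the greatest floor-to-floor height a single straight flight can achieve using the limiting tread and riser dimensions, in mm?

Treads that fit: ⌊3595 / 302⌋ = 11.
Risers = treads + 1 = 12.
Maximum height = 12 × 187 = 2244 mm.

2244 mm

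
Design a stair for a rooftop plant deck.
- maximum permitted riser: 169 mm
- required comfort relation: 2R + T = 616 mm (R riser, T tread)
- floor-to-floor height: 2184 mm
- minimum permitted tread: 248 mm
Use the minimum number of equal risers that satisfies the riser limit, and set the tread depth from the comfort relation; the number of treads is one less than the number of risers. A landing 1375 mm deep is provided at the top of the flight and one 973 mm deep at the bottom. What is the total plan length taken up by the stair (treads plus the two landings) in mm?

5708 mm

At most 169 each: 2184/169 = 12.92, giving 13 risers.
R = 2184 ÷ 13 = 168 mm.
From 2R + T = 616: T = 616 − 336 = 280 mm.
Treads = 13 − 1 = 12; going = 12 × 280 = 3360 mm.
Add landings: 3360 + 1375 + 973 = 5708 mm.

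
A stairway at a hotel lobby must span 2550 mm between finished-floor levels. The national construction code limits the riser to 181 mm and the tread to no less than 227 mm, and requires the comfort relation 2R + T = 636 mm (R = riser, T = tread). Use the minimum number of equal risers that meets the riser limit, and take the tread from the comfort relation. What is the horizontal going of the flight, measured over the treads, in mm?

4144 mm

⌈2550/181⌉ = 15 risers.
Each riser is 2550/15 = 170 mm (≤ 181 mm).
Tread T = 636 − 2 × 170 = 296 mm (≥ 227 mm).
Treads = 15 − 1 = 14; going = 14 × 296 = 4144 mm.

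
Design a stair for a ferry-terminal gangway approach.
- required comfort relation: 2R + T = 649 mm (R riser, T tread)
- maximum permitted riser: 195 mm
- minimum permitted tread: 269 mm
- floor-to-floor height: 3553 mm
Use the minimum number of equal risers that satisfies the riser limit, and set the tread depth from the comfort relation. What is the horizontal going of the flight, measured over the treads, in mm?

4950 mm

3553 / 195 = 18.22, so 19 risers are needed.
Riser R = 3553 / 19 = 187 mm, within the 195 mm limit.
T = 649 − 2·187 = 275 mm, which satisfies the 269 mm minimum.
19 risers give 18 treads; going = 18 × 275 = 4950 mm.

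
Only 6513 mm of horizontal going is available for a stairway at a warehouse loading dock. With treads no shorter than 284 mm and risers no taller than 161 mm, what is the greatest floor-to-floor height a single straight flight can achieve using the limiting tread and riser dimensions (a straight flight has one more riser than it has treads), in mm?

3703 mm

6513 / 284 = 22.93, so 22 treads fit.
Risers = treads + 1 = 23.
Maximum height = 23 × 161 = 3703 mm.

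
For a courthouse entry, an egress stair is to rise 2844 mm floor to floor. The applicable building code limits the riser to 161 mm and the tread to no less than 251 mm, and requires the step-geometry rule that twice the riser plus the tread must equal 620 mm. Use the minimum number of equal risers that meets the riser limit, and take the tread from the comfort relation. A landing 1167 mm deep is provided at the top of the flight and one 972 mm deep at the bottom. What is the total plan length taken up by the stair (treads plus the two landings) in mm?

2844 / 161 = 17.66, so 18 risers are needed.
Each riser is 2844/18 = 158 mm (≤ 161 mm).
T = 620 − 2·158 = 304 mm, which satisfies the 251 mm minimum.
Treads = 18 − 1 = 17; going = 17 × 304 = 5168 mm.
Add landings: 5168 + 1167 + 972 = 7307 mm.

7307 mm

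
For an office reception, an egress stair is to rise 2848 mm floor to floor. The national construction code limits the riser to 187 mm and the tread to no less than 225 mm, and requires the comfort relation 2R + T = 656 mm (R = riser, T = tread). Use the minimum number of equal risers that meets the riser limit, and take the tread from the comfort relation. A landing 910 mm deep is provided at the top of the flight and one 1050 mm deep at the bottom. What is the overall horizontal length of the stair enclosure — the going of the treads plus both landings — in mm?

⌈2848/187⌉ = 16 risers.
Each riser is 2848/16 = 178 mm (≤ 187 mm).
From 2R + T = 656: T = 656 − 356 = 300 mm.
16 risers give 15 treads; going = 15 × 300 = 4500 mm.
Enclosure = 4500 + 910 + 1050 = 6460 mm.

6460 mm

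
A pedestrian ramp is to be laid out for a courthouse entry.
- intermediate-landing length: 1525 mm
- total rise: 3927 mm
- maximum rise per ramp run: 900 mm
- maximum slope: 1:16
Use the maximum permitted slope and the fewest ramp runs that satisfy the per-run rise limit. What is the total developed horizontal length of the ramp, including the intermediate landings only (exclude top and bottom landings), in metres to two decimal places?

68.93 m

At most 900 each: 3927/900 = 4.36, giving 5 ramp runs. That means 4 intermediate landings.
Horizontal run for 3927 mm of rise at 1:16 is 3927 × 16 = 62832 mm.
Intermediate landings: 4 × 1525 = 6100 mm.
Total developed length = 62832 + 6100 = 68932 mm.
= 68.93 m.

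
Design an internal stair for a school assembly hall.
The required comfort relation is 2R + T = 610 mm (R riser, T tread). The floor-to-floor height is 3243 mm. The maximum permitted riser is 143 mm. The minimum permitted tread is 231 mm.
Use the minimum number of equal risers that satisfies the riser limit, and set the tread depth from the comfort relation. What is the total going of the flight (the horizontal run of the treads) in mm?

⌈3243/143⌉ = 23 risers.
R = 3243 ÷ 23 = 141 mm.
From 2R + T = 610: T = 610 − 282 = 328 mm.
Going = (23 − 1) × 328 = 7216 mm.

7216 mm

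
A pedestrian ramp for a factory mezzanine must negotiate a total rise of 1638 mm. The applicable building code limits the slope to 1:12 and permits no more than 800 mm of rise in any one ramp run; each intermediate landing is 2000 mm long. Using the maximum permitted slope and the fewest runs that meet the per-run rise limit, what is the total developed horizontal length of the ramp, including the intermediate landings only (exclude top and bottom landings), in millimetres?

1638 / 800 = 2.047 → round up to 3 ramp runs. That means 2 intermediate landings.
Horizontal run for 1638 mm of rise at 1:12 is 1638 × 12 = 19656 mm.
2 intermediate landings contribute 2 × 2000 = 4000 mm.
Total developed length = 19656 + 4000 = 23656 mm.

23656 mm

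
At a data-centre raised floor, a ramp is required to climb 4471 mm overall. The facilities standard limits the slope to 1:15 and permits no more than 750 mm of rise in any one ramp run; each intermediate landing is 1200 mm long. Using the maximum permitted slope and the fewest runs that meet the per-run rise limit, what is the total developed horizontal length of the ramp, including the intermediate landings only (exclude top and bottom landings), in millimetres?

⌈4471/750⌉ = 6 ramp runs. That means 5 intermediate landings.
Horizontal run for 4471 mm of rise at 1:15 is 4471 × 15 = 67065 mm.
5 intermediate landings contribute 5 × 1200 = 6000 mm.
Developed length = 67065 + 6000 = 73065 mm.

73065 mm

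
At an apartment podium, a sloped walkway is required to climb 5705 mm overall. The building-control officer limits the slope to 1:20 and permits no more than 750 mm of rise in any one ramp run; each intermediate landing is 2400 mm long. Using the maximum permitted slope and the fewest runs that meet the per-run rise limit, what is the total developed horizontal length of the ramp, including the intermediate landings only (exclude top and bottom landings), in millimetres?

130900 mm

5705 / 750 = 7.607 → round up to 8 ramp runs. That means 7 intermediate landings.
Ramp run (horizontal) at 1:20: 5705 × 20 = 114100 mm.
Intermediate landings: 7 × 2400 = 16800 mm.
Total developed length = 114100 + 16800 = 130900 mm.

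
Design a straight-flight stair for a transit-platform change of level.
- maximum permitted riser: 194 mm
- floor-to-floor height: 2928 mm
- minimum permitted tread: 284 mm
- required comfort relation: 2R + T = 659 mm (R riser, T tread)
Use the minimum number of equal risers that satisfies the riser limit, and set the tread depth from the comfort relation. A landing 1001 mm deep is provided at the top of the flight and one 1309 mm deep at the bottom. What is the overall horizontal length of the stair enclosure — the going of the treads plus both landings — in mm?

6705 mm

2928 / 194 = 15.09, so 16 risers are needed.
R = 2928 ÷ 16 = 183 mm.
Tread T = 659 − 2 × 183 = 293 mm (≥ 284 mm).
16 risers give 15 treads; going = 15 × 293 = 4395 mm.
Add landings: 4395 + 1001 + 1309 = 6705 mm.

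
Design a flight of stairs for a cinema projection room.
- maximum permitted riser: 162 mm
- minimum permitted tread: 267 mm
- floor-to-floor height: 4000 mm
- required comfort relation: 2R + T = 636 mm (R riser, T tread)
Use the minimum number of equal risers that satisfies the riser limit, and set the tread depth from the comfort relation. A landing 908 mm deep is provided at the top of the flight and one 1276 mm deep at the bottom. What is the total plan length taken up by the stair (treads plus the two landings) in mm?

9768 mm

4000 / 162 = 24.691 → round up to 25 risers.
Riser R = 4000 / 25 = 160 mm, within the 162 mm limit.
From 2R + T = 636: T = 636 − 320 = 316 mm.
Treads = 25 − 1 = 24; going = 24 × 316 = 7584 mm.
Enclosure = 7584 + 908 + 1276 = 9768 mm.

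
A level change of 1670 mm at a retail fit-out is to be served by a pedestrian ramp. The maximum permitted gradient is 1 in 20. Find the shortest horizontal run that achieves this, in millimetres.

Run = rise × 20 = 1670 × 20 = 33400 mm.

33400 mm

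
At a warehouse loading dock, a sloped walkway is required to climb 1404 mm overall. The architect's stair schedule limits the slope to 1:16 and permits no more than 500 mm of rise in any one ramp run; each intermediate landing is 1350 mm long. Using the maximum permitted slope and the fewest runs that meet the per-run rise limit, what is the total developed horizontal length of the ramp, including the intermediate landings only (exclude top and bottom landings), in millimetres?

25164 mm

1404 / 500 = 2.81, so 3 ramp runs are needed. That means 2 intermediate landings.
Horizontal run for 1404 mm of rise at 1:16 is 1404 × 16 = 22464 mm.
2 intermediate landings contribute 2 × 1350 = 2700 mm.
Total developed length = 22464 + 2700 = 25164 mm.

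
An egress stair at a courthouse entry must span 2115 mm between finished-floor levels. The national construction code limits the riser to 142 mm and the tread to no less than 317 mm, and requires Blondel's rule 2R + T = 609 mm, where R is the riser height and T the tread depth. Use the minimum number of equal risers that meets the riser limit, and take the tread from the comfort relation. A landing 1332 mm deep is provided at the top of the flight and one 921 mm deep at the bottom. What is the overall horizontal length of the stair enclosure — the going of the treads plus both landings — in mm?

⌈2115/142⌉ = 15 risers.
Each riser is 2115/15 = 141 mm (≤ 142 mm).
Tread T = 609 − 2 × 141 = 327 mm (≥ 317 mm).
Going = (15 − 1) × 327 = 4578 mm.
Add landings: 4578 + 1332 + 921 = 6831 mm.

6831 mm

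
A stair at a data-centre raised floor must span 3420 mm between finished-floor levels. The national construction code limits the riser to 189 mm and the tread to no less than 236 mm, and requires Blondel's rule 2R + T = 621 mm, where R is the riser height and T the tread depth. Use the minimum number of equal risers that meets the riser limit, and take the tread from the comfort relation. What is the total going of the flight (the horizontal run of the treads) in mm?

4698 mm

3420 / 189 = 18.095 → round up to 19 risers.
Riser R = 3420 / 19 = 180 mm, within the 189 mm limit.
Tread T = 621 − 2 × 180 = 261 mm (≥ 236 mm).
Going = (19 − 1) × 261 = 4698 mm.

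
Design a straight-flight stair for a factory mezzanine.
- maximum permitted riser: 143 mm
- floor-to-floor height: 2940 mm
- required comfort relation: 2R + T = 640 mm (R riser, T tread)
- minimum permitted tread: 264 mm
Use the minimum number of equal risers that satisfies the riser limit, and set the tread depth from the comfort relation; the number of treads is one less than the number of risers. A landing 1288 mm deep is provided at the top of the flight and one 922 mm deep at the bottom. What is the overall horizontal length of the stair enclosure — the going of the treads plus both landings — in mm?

9410 mm

At most 143 each: 2940/143 = 20.56, giving 21 risers.
R = 2940 ÷ 21 = 140 mm.
T = 640 − 2·140 = 360 mm, which satisfies the 264 mm minimum.
Going = (21 − 1) × 360 = 7200 mm.
Enclosure = 7200 + 1288 + 922 = 9410 mm.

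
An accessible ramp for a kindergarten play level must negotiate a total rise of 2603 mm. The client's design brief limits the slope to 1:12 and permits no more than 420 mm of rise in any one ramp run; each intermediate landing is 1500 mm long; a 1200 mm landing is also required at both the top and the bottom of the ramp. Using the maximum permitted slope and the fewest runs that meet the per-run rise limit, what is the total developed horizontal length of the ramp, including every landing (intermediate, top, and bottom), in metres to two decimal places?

42.64 m

2603 / 420 = 6.20, so 7 ramp runs are needed. That means 6 intermediate landings.
Ramp run (horizontal) at 1:12: 2603 × 12 = 31236 mm.
6 intermediate landings contribute 6 × 1500 = 9000 mm.
Top and bottom landings: 2 × 1200 = 2400 mm.
Total = 31236 + 9000 + 2400 = 42636 mm.
= 42.64 m.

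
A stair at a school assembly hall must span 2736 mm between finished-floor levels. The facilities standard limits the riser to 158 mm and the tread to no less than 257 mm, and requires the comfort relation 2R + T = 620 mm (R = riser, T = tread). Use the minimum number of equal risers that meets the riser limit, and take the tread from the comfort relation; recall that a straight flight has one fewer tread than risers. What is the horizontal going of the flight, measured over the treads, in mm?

5372 mm

2736 / 158 = 17.316 → round up to 18 risers.
Riser R = 2736 / 18 = 152 mm, within the 158 mm limit.
Tread T = 620 − 2 × 152 = 316 mm (≥ 257 mm).
18 risers give 17 treads; going = 17 × 316 = 5372 mm.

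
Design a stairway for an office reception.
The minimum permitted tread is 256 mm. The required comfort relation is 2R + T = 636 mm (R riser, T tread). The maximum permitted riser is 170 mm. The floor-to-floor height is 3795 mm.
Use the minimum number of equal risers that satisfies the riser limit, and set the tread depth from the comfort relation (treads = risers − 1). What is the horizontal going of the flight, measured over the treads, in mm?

6732 mm

⌈3795/170⌉ = 23 risers.
Each riser is 3795/23 = 165 mm (≤ 170 mm).
Tread T = 636 − 2 × 165 = 306 mm (≥ 256 mm).
23 risers give 22 treads; going = 22 × 306 = 6732 mm.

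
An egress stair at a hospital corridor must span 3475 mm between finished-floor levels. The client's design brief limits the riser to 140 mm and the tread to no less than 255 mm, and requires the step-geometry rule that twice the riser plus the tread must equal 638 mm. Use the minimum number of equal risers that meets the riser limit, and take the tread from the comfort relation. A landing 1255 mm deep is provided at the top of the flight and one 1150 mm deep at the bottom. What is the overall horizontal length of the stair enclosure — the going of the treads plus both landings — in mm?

3475 / 140 = 24.82, so 25 risers are needed.
Riser R = 3475 / 25 = 139 mm, within the 140 mm limit.
Tread T = 638 − 2 × 139 = 360 mm (≥ 255 mm).
Treads = 25 − 1 = 24; going = 24 × 360 = 8640 mm.
Add landings: 8640 + 1255 + 1150 = 11045 mm.

11045 mm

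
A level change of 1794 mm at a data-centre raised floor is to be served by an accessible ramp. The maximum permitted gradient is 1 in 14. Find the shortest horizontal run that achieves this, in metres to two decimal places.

Run = rise × 14 = 1794 × 14 = 25116 mm.
25116 mm = 25.12 m.

25.12 m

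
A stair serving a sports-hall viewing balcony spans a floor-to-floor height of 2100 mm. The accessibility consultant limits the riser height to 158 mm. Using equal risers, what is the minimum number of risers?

14 risers

2100 / 158 = 13.291 → round up to 14 risers.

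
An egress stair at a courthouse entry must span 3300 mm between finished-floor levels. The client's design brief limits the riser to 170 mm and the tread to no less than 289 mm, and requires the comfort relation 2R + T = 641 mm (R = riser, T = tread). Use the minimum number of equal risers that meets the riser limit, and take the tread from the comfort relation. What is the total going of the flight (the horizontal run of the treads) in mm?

5909 mm

3300 / 170 = 19.412 → round up to 20 risers.
Riser R = 3300 / 20 = 165 mm, within the 170 mm limit.
From 2R + T = 641: T = 641 − 330 = 311 mm.
Treads = 20 − 1 = 19; going = 19 × 311 = 5909 mm.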